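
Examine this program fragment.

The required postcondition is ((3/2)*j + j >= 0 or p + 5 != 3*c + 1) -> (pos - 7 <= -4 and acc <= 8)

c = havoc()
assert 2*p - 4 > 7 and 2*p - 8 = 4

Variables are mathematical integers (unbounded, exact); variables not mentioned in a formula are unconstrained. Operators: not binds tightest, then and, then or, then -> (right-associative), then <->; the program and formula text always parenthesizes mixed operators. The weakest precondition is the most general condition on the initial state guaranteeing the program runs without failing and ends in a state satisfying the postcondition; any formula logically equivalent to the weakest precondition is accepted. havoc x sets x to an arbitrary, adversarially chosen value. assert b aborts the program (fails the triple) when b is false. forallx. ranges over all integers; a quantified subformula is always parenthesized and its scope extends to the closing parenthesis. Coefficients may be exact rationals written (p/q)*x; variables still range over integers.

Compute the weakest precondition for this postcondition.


Working backward. After the program, the postcondition ((3/2)*j + j >= 0 or p + 5 != 3*c + 1) -> (pos - 7 <= -4 and acc <= 8) must hold; in canonical form it is ((5/2)*j >= 0 or p != 3*c - 4) -> (pos <= 3 and acc <= 8).
Before assert 2*p - 4 > 7 and 2*p - 8 = 4: 2*p > 11 and 2*p = 12 and (((5/2)*j >= 0 or p != 3*c - 4) -> (pos <= 3 and acc <= 8))
Before havoc c: forall c_1. (2*p > 11 and 2*p = 12 and (((5/2)*j >= 0 or p != 3*c_1 - 4) -> (pos <= 3 and acc <= 8)))
Answer: WP = forall c_1. (2*p > 11 and 2*p = 12 and (((5/2)*j >= 0 or p != 3*c_1 - 4) -> (pos <= 3 and acc <= 8)))


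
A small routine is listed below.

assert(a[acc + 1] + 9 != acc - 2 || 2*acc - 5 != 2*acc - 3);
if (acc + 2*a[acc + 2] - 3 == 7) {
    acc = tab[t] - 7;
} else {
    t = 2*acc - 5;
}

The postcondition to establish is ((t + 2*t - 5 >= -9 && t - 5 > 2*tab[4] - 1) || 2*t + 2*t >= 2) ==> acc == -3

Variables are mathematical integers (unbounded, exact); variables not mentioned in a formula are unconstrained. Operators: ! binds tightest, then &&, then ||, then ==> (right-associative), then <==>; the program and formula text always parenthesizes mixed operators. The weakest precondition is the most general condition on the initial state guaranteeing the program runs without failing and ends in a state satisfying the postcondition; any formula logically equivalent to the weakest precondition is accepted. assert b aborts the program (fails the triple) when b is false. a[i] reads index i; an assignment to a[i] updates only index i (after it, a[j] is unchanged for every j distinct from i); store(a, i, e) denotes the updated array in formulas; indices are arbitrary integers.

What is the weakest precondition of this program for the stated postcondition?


Working backward. After the program, the postcondition ((t + 2*t - 5 >= -9 && t - 5 > 2*tab[4] - 1) || 2*t + 2*t >= 2) ==> acc == -3 must hold; in canonical form it is ((3*t >= -4 && t > 2*tab[4] + 4) || 4*t >= 2) ==> acc == -3.
Then branch requires ((3*t >= -4 && t > 2*tab[4] + 4) || 4*t >= 2) ==> tab[t] == 4; else branch requires ((6*acc >= 11 && 2*acc > 2*tab[4] + 9) || 8*acc >= 22) ==> acc == -3.
Before the if: (2*a[acc + 2] + acc == 10 ==> (((3*t >= -4 && t > 2*tab[4] + 4) || 4*t >= 2) ==> tab[t] == 4)) && ((!(2*a[acc + 2] + acc == 10)) ==> (((6*acc >= 11 && 2*acc > 2*tab[4] + 9) || 8*acc >= 22) ==> acc == -3))
Before assert a[acc + 1] + 9 != acc - 2 || 2*acc - 5 != 2*acc - 3: (2*a[acc + 2] + acc == 10 ==> (((3*t >= -4 && t > 2*tab[4] + 4) || 4*t >= 2) ==> tab[t] == 4)) && ((!(2*a[acc + 2] + acc == 10)) ==> (((6*acc >= 11 && 2*acc > 2*tab[4] + 9) || 8*acc >= 22) ==> acc == -3))
Answer: WP = (2*a[acc + 2] + acc == 10 ==> (((3*t >= -4 && t > 2*tab[4] + 4) || 4*t >= 2) ==> tab[t] == 4)) && ((!(2*a[acc + 2] + acc == 10)) ==> (((6*acc >= 11 && 2*acc > 2*tab[4] + 9) || 8*acc >= 22) ==> acc == -3))


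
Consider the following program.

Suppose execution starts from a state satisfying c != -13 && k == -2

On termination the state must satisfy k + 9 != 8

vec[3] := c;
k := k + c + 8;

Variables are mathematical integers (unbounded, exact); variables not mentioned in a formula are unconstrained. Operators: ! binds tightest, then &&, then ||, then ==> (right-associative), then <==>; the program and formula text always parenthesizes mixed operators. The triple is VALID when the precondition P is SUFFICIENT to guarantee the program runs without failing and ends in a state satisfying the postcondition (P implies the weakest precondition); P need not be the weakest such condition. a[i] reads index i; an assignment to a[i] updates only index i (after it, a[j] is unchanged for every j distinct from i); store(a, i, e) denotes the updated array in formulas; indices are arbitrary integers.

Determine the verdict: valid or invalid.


Working backward. After the program, the postcondition k + 9 != 8 must hold; in canonical form it is k != -1.
Before k := k + c + 8: c + k != -9
Before vec[3] := c: c + k != -9
The weakest precondition is c + k != -9.
Check whether c != -13 && k == -2 implies it.
Countermodel: at the initial state c = -7, k = -2, the precondition holds but the weakest precondition fails.
Answer: invalid


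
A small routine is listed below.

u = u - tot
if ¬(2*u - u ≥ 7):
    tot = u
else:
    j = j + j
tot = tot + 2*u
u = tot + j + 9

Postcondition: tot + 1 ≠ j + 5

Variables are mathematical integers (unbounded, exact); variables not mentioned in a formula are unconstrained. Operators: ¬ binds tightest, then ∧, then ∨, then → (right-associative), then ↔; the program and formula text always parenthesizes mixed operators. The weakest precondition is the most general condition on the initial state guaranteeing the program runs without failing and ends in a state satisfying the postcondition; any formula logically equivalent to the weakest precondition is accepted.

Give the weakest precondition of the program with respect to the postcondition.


Working backward. After the program, the postcondition tot + 1 ≠ j + 5 must hold; in canonical form it is tot ≠ j + 4.
Before u := tot + j + 9: tot ≠ j + 4
Before tot := tot + 2*u: tot + 2*u ≠ j + 4
Then branch requires 3*u ≠ j + 4; else branch requires tot + 2*u ≠ 2*j + 4.
Before the if: ((¬(u ≥ 7)) → 3*u ≠ j + 4) ∧ (u ≥ 7 → tot + 2*u ≠ 2*j + 4)
Before u := u - tot: ((¬(u ≥ tot + 7)) → 3*u ≠ j + 3*tot + 4) ∧ (u ≥ tot + 7 → 2*u ≠ 2*j + tot + 4)
Answer: WP = ((¬(u ≥ tot + 7)) → 3*u ≠ j + 3*tot + 4) ∧ (u ≥ tot + 7 → 2*u ≠ 2*j + tot + 4)


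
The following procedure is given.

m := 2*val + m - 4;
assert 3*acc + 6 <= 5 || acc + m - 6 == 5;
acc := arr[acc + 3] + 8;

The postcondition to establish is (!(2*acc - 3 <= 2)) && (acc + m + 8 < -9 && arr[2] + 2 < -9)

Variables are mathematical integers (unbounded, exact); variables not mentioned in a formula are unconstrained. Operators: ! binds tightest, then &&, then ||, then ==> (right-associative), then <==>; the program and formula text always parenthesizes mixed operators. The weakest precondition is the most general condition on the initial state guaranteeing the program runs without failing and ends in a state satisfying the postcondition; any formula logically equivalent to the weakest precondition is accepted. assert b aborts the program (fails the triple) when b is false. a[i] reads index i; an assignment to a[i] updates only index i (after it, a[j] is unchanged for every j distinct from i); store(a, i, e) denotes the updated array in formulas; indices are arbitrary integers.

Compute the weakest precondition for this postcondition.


Working backward. After the program, the postcondition (!(2*acc - 3 <= 2)) && (acc + m + 8 < -9 && arr[2] + 2 < -9) must hold; in canonical form it is (!(2*acc <= 5)) && acc + m < -17 && arr[2] < -11.
Before acc := arr[acc + 3] + 8: (!(2*arr[acc + 3] <= -11)) && arr[acc + 3] + m < -25 && arr[2] < -11
Before assert 3*acc + 6 <= 5 || acc + m - 6 == 5: (3*acc <= -1 || acc + m == 11) && (!(2*arr[acc + 3] <= -11)) && arr[acc + 3] + m < -25 && arr[2] < -11
Before m := 2*val + m - 4: (3*acc <= -1 || acc + m + 2*val == 15) && (!(2*arr[acc + 3] <= -11)) && arr[acc + 3] + m + 2*val < -21 && arr[2] < -11
Answer: WP = (3*acc <= -1 || acc + m + 2*val == 15) && (!(2*arr[acc + 3] <= -11)) && arr[acc + 3] + m + 2*val < -21 && arr[2] < -11


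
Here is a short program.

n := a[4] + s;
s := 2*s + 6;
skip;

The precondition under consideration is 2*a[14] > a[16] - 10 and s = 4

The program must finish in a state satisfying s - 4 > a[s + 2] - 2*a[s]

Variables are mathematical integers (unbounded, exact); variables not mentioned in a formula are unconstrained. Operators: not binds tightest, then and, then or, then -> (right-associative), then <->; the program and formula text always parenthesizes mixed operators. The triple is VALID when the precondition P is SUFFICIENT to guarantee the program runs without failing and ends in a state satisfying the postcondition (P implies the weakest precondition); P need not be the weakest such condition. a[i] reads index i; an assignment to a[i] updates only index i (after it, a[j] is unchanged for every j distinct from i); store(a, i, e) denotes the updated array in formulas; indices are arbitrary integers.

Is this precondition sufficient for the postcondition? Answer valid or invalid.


Working backward. After the program, the postcondition s - 4 > a[s + 2] - 2*a[s] must hold; in canonical form it is 2*a[s] + s > a[s + 2] + 4.
Before skip: 2*a[s] + s > a[s + 2] + 4
Before s := 2*s + 6: 2*a[2*s + 6] + 2*s > a[2*s + 8] - 2
Before n := a[4] + s: 2*a[2*s + 6] + 2*s > a[2*s + 8] - 2
The weakest precondition is 2*a[2*s + 6] + 2*s > a[2*s + 8] - 2.
Check whether 2*a[14] > a[16] - 10 and s = 4 implies it.
Every state satisfying the precondition satisfies the weakest precondition: the implication holds.
Answer: valid


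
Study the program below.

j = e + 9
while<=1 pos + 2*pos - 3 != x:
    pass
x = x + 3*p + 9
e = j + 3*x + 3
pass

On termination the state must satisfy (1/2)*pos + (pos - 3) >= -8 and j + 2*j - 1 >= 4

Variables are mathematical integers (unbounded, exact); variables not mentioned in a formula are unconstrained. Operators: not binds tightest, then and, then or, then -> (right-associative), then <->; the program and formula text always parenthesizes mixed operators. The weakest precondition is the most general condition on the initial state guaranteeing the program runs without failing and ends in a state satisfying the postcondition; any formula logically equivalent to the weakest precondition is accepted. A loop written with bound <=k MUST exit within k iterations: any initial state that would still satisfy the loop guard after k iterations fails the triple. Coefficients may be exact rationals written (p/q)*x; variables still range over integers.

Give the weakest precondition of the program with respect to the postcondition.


Working backward. After the program, the postcondition (1/2)*pos + (pos - 3) >= -8 and j + 2*j - 1 >= 4 must hold; in canonical form it is (3/2)*pos >= -5 and 3*j >= 5.
Before skip: (3/2)*pos >= -5 and 3*j >= 5
Before e := j + 3*x + 3: (3/2)*pos >= -5 and 3*j >= 5
Before x := x + 3*p + 9: (3/2)*pos >= -5 and 3*j >= 5
Before the loop (bound <=1), unroll the exhaustion recursion (WP_0 = exit-now case; WP_j = one more guarded iteration, up to j = 1):
  WP_0: (not (3*pos != x + 3)) and (3/2)*pos >= -5 and 3*j >= 5
  WP_1: (3*pos != x + 3 -> ((not (3*pos != x + 3)) and (3/2)*pos >= -5 and 3*j >= 5)) and ((not (3*pos != x + 3)) -> ((3/2)*pos >= -5 and 3*j >= 5))
So before the loop: (3*pos != x + 3 -> ((not (3*pos != x + 3)) and (3/2)*pos >= -5 and 3*j >= 5)) and ((not (3*pos != x + 3)) -> ((3/2)*pos >= -5 and 3*j >= 5))
Before j := e + 9: (3*pos != x + 3 -> ((not (3*pos != x + 3)) and (3/2)*pos >= -5 and 3*e >= -22)) and ((not (3*pos != x + 3)) -> ((3/2)*pos >= -5 and 3*e >= -22))
Answer: WP = (3*pos != x + 3 -> ((not (3*pos != x + 3)) and (3/2)*pos >= -5 and 3*e >= -22)) and ((not (3*pos != x + 3)) -> ((3/2)*pos >= -5 and 3*e >= -22))


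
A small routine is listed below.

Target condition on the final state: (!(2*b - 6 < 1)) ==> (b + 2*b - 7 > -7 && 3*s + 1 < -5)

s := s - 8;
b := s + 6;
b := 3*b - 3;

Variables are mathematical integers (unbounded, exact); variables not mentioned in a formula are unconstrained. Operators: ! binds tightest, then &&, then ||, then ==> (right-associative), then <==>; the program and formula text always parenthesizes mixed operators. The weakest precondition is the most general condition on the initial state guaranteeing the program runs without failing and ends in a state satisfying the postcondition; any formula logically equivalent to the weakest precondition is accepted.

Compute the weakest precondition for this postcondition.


Working backward. After the program, the postcondition (!(2*b - 6 < 1)) ==> (b + 2*b - 7 > -7 && 3*s + 1 < -5) must hold; in canonical form it is (!(2*b < 7)) ==> (3*b > 0 && 3*s < -6).
Before b := 3*b - 3: (!(6*b < 13)) ==> (9*b > 9 && 3*s < -6)
Before b := s + 6: (!(6*s < -23)) ==> (9*s > -45 && 3*s < -6)
Before s := s - 8: (!(6*s < 25)) ==> (9*s > 27 && 3*s < 18)
Answer: WP = (!(6*s < 25)) ==> (9*s > 27 && 3*s < 18)


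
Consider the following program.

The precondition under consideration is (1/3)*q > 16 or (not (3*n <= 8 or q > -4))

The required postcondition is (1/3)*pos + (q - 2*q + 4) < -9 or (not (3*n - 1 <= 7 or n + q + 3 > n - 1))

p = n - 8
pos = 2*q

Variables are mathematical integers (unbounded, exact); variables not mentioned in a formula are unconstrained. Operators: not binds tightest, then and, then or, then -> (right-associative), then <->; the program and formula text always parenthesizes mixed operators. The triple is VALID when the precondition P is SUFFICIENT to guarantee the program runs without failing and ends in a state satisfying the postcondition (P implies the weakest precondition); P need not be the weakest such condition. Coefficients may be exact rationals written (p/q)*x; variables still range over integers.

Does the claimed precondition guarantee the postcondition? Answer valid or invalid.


Working backward. After the program, the postcondition (1/3)*pos + (q - 2*q + 4) < -9 or (not (3*n - 1 <= 7 or n + q + 3 > n - 1)) must hold; in canonical form it is (1/3)*pos < q - 13 or (not (3*n <= 8 or q > -4)).
Before pos := 2*q: (1/3)*q > 13 or (not (3*n <= 8 or q > -4))
Before p := n - 8: (1/3)*q > 13 or (not (3*n <= 8 or q > -4))
The weakest precondition is (1/3)*q > 13 or (not (3*n <= 8 or q > -4)).
Check whether (1/3)*q > 16 or (not (3*n <= 8 or q > -4)) implies it.
Every state satisfying the precondition satisfies the weakest precondition: the implication holds.
Answer: valid


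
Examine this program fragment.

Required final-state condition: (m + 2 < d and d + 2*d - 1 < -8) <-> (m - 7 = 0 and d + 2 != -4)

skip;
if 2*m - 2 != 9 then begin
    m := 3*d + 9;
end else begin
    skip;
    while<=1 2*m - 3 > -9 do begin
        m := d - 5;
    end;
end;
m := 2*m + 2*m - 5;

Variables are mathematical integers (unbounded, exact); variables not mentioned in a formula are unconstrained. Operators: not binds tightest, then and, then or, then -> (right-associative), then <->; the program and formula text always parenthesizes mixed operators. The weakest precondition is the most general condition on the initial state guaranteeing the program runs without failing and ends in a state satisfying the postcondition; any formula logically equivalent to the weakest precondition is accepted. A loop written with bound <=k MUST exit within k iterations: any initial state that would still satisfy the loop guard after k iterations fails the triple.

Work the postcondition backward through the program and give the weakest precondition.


Working backward. After the program, the postcondition (m + 2 < d and d + 2*d - 1 < -8) <-> (m - 7 = 0 and d + 2 != -4) must hold; in canonical form it is (m < d - 2 and 3*d < -7) <-> (m = 7 and d != -6).
Before m := 2*m + 2*m - 5: (4*m < d + 3 and 3*d < -7) <-> (4*m = 12 and d != -6)
Then branch requires (11*d < -33 and 3*d < -7) <-> (12*d = -24 and d != -6); else branch requires (2*m > -6 -> ((not (2*d > 4)) and ((3*d < 23 and 3*d < -7) <-> (4*d = 32 and d != -6)))) and ((not (2*m > -6)) -> ((4*m < d + 3 and 3*d < -7) <-> (4*m = 12 and d != -6))).
Before the if: (2*m != 11 -> ((11*d < -33 and 3*d < -7) <-> (12*d = -24 and d != -6))) and ((not (2*m != 11)) -> ((2*m > -6 -> ((not (2*d > 4)) and ((3*d < 23 and 3*d < -7) <-> (4*d = 32 and d != -6)))) and ((not (2*m > -6)) -> ((4*m < d + 3 and 3*d < -7) <-> (4*m = 12 and d != -6)))))
Before skip: (2*m != 11 -> ((11*d < -33 and 3*d < -7) <-> (12*d = -24 and d != -6))) and ((not (2*m != 11)) -> ((2*m > -6 -> ((not (2*d > 4)) and ((3*d < 23 and 3*d < -7) <-> (4*d = 32 and d != -6)))) and ((not (2*m > -6)) -> ((4*m < d + 3 and 3*d < -7) <-> (4*m = 12 and d != -6)))))
Answer: WP = (2*m != 11 -> ((11*d < -33 and 3*d < -7) <-> (12*d = -24 and d != -6))) and ((not (2*m != 11)) -> ((2*m > -6 -> ((not (2*d > 4)) and ((3*d < 23 and 3*d < -7) <-> (4*d = 32 and d != -6)))) and ((not (2*m > -6)) -> ((4*m < d + 3 and 3*d < -7) <-> (4*m = 12 and d != -6)))))


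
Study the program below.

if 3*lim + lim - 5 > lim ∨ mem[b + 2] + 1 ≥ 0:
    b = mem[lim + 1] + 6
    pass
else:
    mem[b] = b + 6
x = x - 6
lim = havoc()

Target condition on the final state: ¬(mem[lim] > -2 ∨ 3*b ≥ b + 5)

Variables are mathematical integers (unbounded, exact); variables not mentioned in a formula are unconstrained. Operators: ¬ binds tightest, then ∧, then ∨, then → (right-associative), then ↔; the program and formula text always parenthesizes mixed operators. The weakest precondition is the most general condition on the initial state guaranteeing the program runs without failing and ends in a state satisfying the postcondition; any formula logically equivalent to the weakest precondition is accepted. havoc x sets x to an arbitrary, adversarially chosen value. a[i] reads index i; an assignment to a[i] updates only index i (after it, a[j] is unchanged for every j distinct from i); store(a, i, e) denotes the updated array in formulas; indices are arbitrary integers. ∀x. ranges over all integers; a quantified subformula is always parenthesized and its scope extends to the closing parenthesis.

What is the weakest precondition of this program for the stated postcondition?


Working backward. After the program, the postcondition ¬(mem[lim] > -2 ∨ 3*b ≥ b + 5) must hold; in canonical form it is ¬(mem[lim] > -2 ∨ 2*b ≥ 5).
Before havoc lim: ∀lim_1. (¬(mem[lim_1] > -2 ∨ 2*b ≥ 5))
Before x := x - 6: ∀lim_1. (¬(mem[lim_1] > -2 ∨ 2*b ≥ 5))
Then branch requires ∀lim_1. (¬(mem[lim_1] > -2 ∨ 2*mem[lim + 1] ≥ -7)); else branch requires ∀lim_1. (¬(store(mem, b, b + 6)[lim_1] > -2 ∨ 2*b ≥ 5)).
Before the if: ((3*lim > 5 ∨ mem[b + 2] ≥ -1) → (∀lim_1. (¬(mem[lim_1] > -2 ∨ 2*mem[lim + 1] ≥ -7)))) ∧ ((¬(3*lim > 5 ∨ mem[b + 2] ≥ -1)) → (∀lim_1. (¬(store(mem, b, b + 6)[lim_1] > -2 ∨ 2*b ≥ 5))))
Answer: WP = ((3*lim > 5 ∨ mem[b + 2] ≥ -1) → (∀lim_1. (¬(mem[lim_1] > -2 ∨ 2*mem[lim + 1] ≥ -7)))) ∧ ((¬(3*lim > 5 ∨ mem[b + 2] ≥ -1)) → (∀lim_1. (¬(store(mem, b, b + 6)[lim_1] > -2 ∨ 2*b ≥ 5))))


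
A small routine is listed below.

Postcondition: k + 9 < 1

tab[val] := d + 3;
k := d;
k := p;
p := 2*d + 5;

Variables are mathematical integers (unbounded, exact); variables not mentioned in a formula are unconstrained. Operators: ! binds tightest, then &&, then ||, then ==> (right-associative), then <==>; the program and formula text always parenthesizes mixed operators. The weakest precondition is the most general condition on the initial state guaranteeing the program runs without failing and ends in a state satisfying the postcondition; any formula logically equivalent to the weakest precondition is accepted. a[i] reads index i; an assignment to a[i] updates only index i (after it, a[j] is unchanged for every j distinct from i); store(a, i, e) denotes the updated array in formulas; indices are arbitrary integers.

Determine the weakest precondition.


Working backward. After the program, the postcondition k + 9 < 1 must hold; in canonical form it is k < -8.
Before p := 2*d + 5: k < -8
Before k := p: p < -8
Before k := d: p < -8
Before tab[val] := d + 3: p < -8
Answer: WP = p < -8


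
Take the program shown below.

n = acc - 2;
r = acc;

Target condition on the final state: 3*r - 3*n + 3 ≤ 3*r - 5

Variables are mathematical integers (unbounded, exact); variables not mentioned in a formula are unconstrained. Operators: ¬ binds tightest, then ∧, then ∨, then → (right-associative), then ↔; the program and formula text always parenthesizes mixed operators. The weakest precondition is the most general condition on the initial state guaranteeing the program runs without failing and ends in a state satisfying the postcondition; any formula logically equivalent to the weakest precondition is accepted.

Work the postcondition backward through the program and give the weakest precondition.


Working backward. After the program, the postcondition 3*r - 3*n + 3 ≤ 3*r - 5 must hold; in canonical form it is 3*n ≥ 8.
Before r := acc: 3*n ≥ 8
Before n := acc - 2: 3*acc ≥ 14
Answer: WP = 3*acc ≥ 14


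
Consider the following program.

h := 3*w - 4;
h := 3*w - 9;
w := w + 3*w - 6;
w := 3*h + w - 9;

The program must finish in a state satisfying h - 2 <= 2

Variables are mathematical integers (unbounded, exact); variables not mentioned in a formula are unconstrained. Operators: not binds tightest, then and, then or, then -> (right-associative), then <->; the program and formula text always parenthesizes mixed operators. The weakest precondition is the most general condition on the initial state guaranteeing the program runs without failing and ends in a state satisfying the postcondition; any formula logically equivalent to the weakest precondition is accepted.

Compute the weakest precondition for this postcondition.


Working backward. After the program, the postcondition h - 2 <= 2 must hold; in canonical form it is h <= 4.
Before w := 3*h + w - 9: h <= 4
Before w := w + 3*w - 6: h <= 4
Before h := 3*w - 9: 3*w <= 13
Before h := 3*w - 4: 3*w <= 13
Answer: WP = 3*w <= 13


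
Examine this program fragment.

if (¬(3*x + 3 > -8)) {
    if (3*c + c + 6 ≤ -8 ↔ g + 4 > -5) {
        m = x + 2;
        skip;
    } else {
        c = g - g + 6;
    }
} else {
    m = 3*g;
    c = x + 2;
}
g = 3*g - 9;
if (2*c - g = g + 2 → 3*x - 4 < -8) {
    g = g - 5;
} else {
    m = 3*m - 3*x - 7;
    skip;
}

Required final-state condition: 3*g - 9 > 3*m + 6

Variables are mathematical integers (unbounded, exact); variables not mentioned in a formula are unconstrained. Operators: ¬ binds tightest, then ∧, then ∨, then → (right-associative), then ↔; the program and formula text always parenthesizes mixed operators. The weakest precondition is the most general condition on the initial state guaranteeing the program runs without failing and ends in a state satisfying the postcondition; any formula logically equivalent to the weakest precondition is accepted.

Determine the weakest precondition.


Working backward. After the program, the postcondition 3*g - 9 > 3*m + 6 must hold; in canonical form it is 3*g > 3*m + 15.
Then branch requires 3*g > 3*m + 30; else branch requires 3*g + 9*x > 9*m - 6.
Before the if: ((2*c = 2*g + 2 → 3*x < -4) → 3*g > 3*m + 30) ∧ ((¬(2*c = 2*g + 2 → 3*x < -4)) → 3*g + 9*x > 9*m - 6)
Before g := 3*g - 9: ((2*c = 6*g - 16 → 3*x < -4) → 9*g > 3*m + 57) ∧ ((¬(2*c = 6*g - 16 → 3*x < -4)) → 9*g + 9*x > 9*m + 21)
Then branch requires ((4*c ≤ -14 ↔ g > -9) → (((2*c = 6*g - 16 → 3*x < -4) → 9*g > 3*x + 63) ∧ ((¬(2*c = 6*g - 16 → 3*x < -4)) → 9*g > 39))) ∧ ((¬(4*c ≤ -14 ↔ g > -9)) → (((6*g = 28 → 3*x < -4) → 9*g > 3*m + 57) ∧ ((¬(6*g = 28 → 3*x < -4)) → 9*g + 9*x > 9*m + 21))); else branch requires (¬(2*x = 6*g - 20 → 3*x < -4)) ∧ ((¬(2*x = 6*g - 20 → 3*x < -4)) → 9*x > 18*g + 21).
Before the if: ((¬(3*x > -11)) → (((4*c ≤ -14 ↔ g > -9) → (((2*c = 6*g - 16 → 3*x < -4) → 9*g > 3*x + 63) ∧ ((¬(2*c = 6*g - 16 → 3*x < -4)) → 9*g > 39))) ∧ ((¬(4*c ≤ -14 ↔ g > -9)) → (((6*g = 28 → 3*x < -4) → 9*g > 3*m + 57) ∧ ((¬(6*g = 28 → 3*x < -4)) → 9*g + 9*x > 9*m + 21))))) ∧ (3*x > -11 → ((¬(2*x = 6*g - 20 → 3*x < -4)) ∧ ((¬(2*x = 6*g - 20 → 3*x < -4)) → 9*x > 18*g + 21)))
Answer: WP = ((¬(3*x > -11)) → (((4*c ≤ -14 ↔ g > -9) → (((2*c = 6*g - 16 → 3*x < -4) → 9*g > 3*x + 63) ∧ ((¬(2*c = 6*g - 16 → 3*x < -4)) → 9*g > 39))) ∧ ((¬(4*c ≤ -14 ↔ g > -9)) → (((6*g = 28 → 3*x < -4) → 9*g > 3*m + 57) ∧ ((¬(6*g = 28 → 3*x < -4)) → 9*g + 9*x > 9*m + 21))))) ∧ (3*x > -11 → ((¬(2*x = 6*g - 20 → 3*x < -4)) ∧ ((¬(2*x = 6*g - 20 → 3*x < -4)) → 9*x > 18*g + 21)))


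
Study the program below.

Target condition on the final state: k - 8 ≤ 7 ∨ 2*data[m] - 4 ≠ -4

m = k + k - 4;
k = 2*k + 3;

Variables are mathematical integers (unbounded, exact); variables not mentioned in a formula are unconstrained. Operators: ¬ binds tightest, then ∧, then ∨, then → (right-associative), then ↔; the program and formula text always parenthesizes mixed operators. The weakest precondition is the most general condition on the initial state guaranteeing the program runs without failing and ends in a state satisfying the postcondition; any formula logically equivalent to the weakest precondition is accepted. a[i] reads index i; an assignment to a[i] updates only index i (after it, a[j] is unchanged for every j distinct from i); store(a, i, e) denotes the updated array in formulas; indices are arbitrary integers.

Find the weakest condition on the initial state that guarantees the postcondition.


Working backward. After the program, the postcondition k - 8 ≤ 7 ∨ 2*data[m] - 4 ≠ -4 must hold; in canonical form it is k ≤ 15 ∨ 2*data[m] ≠ 0.
Before k := 2*k + 3: 2*k ≤ 12 ∨ 2*data[m] ≠ 0
Before m := k + k - 4: 2*k ≤ 12 ∨ 2*data[2*k - 4] ≠ 0
Answer: WP = 2*k ≤ 12 ∨ 2*data[2*k - 4] ≠ 0


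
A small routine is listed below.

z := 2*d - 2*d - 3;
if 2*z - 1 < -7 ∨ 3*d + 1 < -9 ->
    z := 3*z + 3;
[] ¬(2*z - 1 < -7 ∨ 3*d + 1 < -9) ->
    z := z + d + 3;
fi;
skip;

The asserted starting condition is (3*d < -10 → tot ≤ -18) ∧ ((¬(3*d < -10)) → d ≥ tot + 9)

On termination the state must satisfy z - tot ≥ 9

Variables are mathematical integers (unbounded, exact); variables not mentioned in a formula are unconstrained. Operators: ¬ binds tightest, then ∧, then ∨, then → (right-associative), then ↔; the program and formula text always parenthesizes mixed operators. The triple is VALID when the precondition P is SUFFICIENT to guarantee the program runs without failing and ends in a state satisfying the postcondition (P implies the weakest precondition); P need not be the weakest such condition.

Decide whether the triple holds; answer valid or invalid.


Working backward. After the program, the postcondition z - tot ≥ 9 must hold; in canonical form it is z ≥ tot + 9.
Before skip: z ≥ tot + 9
Then branch requires 3*z ≥ tot + 6; else branch requires d + z ≥ tot + 6.
Before the if: ((2*z < -6 ∨ 3*d < -10) → 3*z ≥ tot + 6) ∧ ((¬(2*z < -6 ∨ 3*d < -10)) → d + z ≥ tot + 6)
Before z := 2*d - 2*d - 3: (3*d < -10 → tot ≤ -15) ∧ ((¬(3*d < -10)) → d ≥ tot + 9)
The weakest precondition is (3*d < -10 → tot ≤ -15) ∧ ((¬(3*d < -10)) → d ≥ tot + 9).
Check whether (3*d < -10 → tot ≤ -18) ∧ ((¬(3*d < -10)) → d ≥ tot + 9) implies it.
Every state satisfying the precondition satisfies the weakest precondition: the implication holds.
Answer: valid


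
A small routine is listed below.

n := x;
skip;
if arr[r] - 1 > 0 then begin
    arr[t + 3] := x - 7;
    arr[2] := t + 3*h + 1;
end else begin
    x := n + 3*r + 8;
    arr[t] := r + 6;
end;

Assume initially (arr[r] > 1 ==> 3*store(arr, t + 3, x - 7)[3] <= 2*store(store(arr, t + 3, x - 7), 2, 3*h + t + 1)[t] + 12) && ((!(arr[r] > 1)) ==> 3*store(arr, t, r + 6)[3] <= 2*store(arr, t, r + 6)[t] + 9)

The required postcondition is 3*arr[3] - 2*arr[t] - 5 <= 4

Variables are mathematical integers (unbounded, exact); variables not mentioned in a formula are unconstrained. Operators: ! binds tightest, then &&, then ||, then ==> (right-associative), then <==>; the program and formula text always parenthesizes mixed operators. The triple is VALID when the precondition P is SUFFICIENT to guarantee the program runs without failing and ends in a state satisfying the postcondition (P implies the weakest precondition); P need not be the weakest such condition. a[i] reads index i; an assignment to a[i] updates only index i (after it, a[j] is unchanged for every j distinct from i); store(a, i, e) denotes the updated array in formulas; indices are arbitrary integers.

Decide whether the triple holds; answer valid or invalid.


Working backward. After the program, the postcondition 3*arr[3] - 2*arr[t] - 5 <= 4 must hold; in canonical form it is 3*arr[3] <= 2*arr[t] + 9.
Then branch requires 3*store(arr, t + 3, x - 7)[3] <= 2*store(store(arr, t + 3, x - 7), 2, 3*h + t + 1)[t] + 9; else branch requires 3*store(arr, t, r + 6)[3] <= 2*store(arr, t, r + 6)[t] + 9.
Before the if: (arr[r] > 1 ==> 3*store(arr, t + 3, x - 7)[3] <= 2*store(store(arr, t + 3, x - 7), 2, 3*h + t + 1)[t] + 9) && ((!(arr[r] > 1)) ==> 3*store(arr, t, r + 6)[3] <= 2*store(arr, t, r + 6)[t] + 9)
Before skip: (arr[r] > 1 ==> 3*store(arr, t + 3, x - 7)[3] <= 2*store(store(arr, t + 3, x - 7), 2, 3*h + t + 1)[t] + 9) && ((!(arr[r] > 1)) ==> 3*store(arr, t, r + 6)[3] <= 2*store(arr, t, r + 6)[t] + 9)
Before n := x: (arr[r] > 1 ==> 3*store(arr, t + 3, x - 7)[3] <= 2*store(store(arr, t + 3, x - 7), 2, 3*h + t + 1)[t] + 9) && ((!(arr[r] > 1)) ==> 3*store(arr, t, r + 6)[3] <= 2*store(arr, t, r + 6)[t] + 9)
The weakest precondition is (arr[r] > 1 ==> 3*store(arr, t + 3, x - 7)[3] <= 2*store(store(arr, t + 3, x - 7), 2, 3*h + t + 1)[t] + 9) && ((!(arr[r] > 1)) ==> 3*store(arr, t, r + 6)[3] <= 2*store(arr, t, r + 6)[t] + 9).
Check whether (arr[r] > 1 ==> 3*store(arr, t + 3, x - 7)[3] <= 2*store(store(arr, t + 3, x - 7), 2, 3*h + t + 1)[t] + 12) && ((!(arr[r] > 1)) ==> 3*store(arr, t, r + 6)[3] <= 2*store(arr, t, r + 6)[t] + 9) implies it.
Countermodel: at the initial state arr = {[-6517] = 1, [-6514] = 5, [2] = 5, [3] = 4, [11] = 30154, elsewhere 5}, h = 0, r = 11, t = -6517, x = 13, the precondition holds but the weakest precondition fails.
Answer: invalid


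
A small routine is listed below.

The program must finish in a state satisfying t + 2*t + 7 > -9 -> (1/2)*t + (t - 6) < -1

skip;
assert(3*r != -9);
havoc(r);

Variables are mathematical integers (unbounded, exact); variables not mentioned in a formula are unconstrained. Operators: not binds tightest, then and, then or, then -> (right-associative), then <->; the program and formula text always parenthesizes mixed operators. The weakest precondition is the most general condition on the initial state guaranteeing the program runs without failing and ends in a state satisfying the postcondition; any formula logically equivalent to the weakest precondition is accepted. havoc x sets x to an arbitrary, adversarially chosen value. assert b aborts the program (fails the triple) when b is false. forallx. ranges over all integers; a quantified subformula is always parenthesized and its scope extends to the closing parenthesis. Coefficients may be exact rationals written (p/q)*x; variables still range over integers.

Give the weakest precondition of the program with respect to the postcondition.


Working backward. After the program, the postcondition t + 2*t + 7 > -9 -> (1/2)*t + (t - 6) < -1 must hold; in canonical form it is 3*t > -16 -> (3/2)*t < 5.
Before havoc r: 3*t > -16 -> (3/2)*t < 5
Before assert 3*r != -9: 3*r != -9 and (3*t > -16 -> (3/2)*t < 5)
Before skip: 3*r != -9 and (3*t > -16 -> (3/2)*t < 5)
Answer: WP = 3*r != -9 and (3*t > -16 -> (3/2)*t < 5)


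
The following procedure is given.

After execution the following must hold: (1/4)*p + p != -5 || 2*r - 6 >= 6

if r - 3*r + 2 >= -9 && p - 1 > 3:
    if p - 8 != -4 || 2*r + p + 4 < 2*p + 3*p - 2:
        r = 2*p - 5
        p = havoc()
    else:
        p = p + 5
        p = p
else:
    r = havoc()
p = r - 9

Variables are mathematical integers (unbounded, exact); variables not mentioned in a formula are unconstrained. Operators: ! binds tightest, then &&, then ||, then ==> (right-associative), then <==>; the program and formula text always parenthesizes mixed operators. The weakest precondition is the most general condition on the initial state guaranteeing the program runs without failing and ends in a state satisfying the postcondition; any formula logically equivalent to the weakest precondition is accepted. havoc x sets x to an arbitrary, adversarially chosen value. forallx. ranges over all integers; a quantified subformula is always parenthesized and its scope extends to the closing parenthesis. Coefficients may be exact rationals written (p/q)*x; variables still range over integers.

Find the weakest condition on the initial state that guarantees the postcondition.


Working backward. After the program, the postcondition (1/4)*p + p != -5 || 2*r - 6 >= 6 must hold; in canonical form it is (5/4)*p != -5 || 2*r >= 12.
Before p := r - 9: (5/4)*r != 25/4 || 2*r >= 12
Then branch requires ((p != 4 || 2*r < 4*p - 6) ==> ((5/2)*p != 25/2 || 4*p >= 22)) && ((!(p != 4 || 2*r < 4*p - 6)) ==> ((5/4)*r != 25/4 || 2*r >= 12)); else branch requires forall r_1. ((5/4)*r_1 != 25/4 || 2*r_1 >= 12).
Before the if: ((2*r <= 11 && p > 4) ==> (((p != 4 || 2*r < 4*p - 6) ==> ((5/2)*p != 25/2 || 4*p >= 22)) && ((!(p != 4 || 2*r < 4*p - 6)) ==> ((5/4)*r != 25/4 || 2*r >= 12)))) && ((!(2*r <= 11 && p > 4)) ==> (forall r_1. ((5/4)*r_1 != 25/4 || 2*r_1 >= 12)))
Answer: WP = ((2*r <= 11 && p > 4) ==> (((p != 4 || 2*r < 4*p - 6) ==> ((5/2)*p != 25/2 || 4*p >= 22)) && ((!(p != 4 || 2*r < 4*p - 6)) ==> ((5/4)*r != 25/4 || 2*r >= 12)))) && ((!(2*r <= 11 && p > 4)) ==> (forall r_1. ((5/4)*r_1 != 25/4 || 2*r_1 >= 12)))


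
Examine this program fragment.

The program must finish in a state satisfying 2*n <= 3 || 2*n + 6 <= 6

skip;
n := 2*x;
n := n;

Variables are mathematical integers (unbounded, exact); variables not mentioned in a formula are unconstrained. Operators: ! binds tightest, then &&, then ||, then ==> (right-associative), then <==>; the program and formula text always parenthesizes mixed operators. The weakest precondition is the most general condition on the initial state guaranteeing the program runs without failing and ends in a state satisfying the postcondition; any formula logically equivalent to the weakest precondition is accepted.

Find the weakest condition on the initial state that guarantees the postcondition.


Working backward. After the program, the postcondition 2*n <= 3 || 2*n + 6 <= 6 must hold; in canonical form it is 2*n <= 3 || 2*n <= 0.
Before n := n: 2*n <= 3 || 2*n <= 0
Before n := 2*x: 4*x <= 3 || 4*x <= 0
Before skip: 4*x <= 3 || 4*x <= 0
Answer: WP = 4*x <= 3 || 4*x <= 0


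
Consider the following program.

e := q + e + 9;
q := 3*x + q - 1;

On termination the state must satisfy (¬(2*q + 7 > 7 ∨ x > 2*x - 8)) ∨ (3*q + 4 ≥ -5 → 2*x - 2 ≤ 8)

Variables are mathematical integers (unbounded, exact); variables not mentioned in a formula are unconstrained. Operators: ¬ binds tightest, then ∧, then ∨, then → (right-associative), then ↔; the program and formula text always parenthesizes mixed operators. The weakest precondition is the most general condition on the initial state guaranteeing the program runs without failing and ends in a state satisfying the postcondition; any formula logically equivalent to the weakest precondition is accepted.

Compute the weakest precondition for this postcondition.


Working backward. After the program, the postcondition (¬(2*q + 7 > 7 ∨ x > 2*x - 8)) ∨ (3*q + 4 ≥ -5 → 2*x - 2 ≤ 8) must hold; in canonical form it is (¬(2*q > 0 ∨ x < 8)) ∨ (3*q ≥ -9 → 2*x ≤ 10).
Before q := 3*x + q - 1: (¬(2*q + 6*x > 2 ∨ x < 8)) ∨ (3*q + 9*x ≥ -6 → 2*x ≤ 10)
Before e := q + e + 9: (¬(2*q + 6*x > 2 ∨ x < 8)) ∨ (3*q + 9*x ≥ -6 → 2*x ≤ 10)
Answer: WP = (¬(2*q + 6*x > 2 ∨ x < 8)) ∨ (3*q + 9*x ≥ -6 → 2*x ≤ 10)


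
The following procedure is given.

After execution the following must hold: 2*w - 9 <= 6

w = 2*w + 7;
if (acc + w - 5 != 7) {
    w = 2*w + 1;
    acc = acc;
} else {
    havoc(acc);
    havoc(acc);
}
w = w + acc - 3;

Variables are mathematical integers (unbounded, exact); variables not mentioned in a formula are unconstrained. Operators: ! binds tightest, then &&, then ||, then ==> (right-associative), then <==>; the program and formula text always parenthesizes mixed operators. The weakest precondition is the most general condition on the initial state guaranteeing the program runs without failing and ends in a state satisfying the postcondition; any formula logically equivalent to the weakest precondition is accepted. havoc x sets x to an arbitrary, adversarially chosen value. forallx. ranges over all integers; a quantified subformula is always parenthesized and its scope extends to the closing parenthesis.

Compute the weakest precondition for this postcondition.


Working backward. After the program, the postcondition 2*w - 9 <= 6 must hold; in canonical form it is 2*w <= 15.
Before w := w + acc - 3: 2*acc + 2*w <= 21
Then branch requires 2*acc + 4*w <= 19; else branch requires forall acc_1. 2*acc_1 + 2*w <= 21.
Before the if: (acc + w != 12 ==> 2*acc + 4*w <= 19) && ((!(acc + w != 12)) ==> (forall acc_1. 2*acc_1 + 2*w <= 21))
Before w := 2*w + 7: (acc + 2*w != 5 ==> 2*acc + 8*w <= -9) && ((!(acc + 2*w != 5)) ==> (forall acc_1. 2*acc_1 + 4*w <= 7))
Answer: WP = (acc + 2*w != 5 ==> 2*acc + 8*w <= -9) && ((!(acc + 2*w != 5)) ==> (forall acc_1. 2*acc_1 + 4*w <= 7))


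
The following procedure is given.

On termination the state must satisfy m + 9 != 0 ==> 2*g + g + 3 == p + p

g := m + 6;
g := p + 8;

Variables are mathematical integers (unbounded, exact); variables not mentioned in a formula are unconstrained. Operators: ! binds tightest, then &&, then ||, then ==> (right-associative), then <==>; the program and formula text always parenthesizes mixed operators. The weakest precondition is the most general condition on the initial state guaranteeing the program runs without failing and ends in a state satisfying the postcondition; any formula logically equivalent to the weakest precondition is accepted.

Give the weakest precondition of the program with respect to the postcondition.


Working backward. After the program, the postcondition m + 9 != 0 ==> 2*g + g + 3 == p + p must hold; in canonical form it is m != -9 ==> 3*g == 2*p - 3.
Before g := p + 8: m != -9 ==> p == -27
Before g := m + 6: m != -9 ==> p == -27
Answer: WP = m != -9 ==> p == -27


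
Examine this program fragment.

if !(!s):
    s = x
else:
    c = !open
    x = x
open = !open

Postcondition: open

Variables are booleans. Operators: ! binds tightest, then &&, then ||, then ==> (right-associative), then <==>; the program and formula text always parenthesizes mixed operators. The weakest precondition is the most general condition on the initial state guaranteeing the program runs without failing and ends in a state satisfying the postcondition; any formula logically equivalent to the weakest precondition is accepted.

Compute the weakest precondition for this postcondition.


Working backward. After the program, open must hold.
Before open := !open: !open
Then branch requires !open; else branch requires !open.
Before the if: (s ==> (!open)) && ((!s) ==> (!open))
Answer: WP = (s ==> (!open)) && ((!s) ==> (!open))


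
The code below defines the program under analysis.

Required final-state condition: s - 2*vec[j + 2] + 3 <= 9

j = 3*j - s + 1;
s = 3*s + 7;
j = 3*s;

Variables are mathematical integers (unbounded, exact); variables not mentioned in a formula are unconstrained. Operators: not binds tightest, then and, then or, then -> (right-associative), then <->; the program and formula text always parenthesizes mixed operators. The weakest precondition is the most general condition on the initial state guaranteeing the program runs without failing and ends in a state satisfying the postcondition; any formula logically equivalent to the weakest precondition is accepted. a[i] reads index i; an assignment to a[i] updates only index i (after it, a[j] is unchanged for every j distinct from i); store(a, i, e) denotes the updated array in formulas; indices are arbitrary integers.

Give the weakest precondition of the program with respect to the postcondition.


Working backward. After the program, the postcondition s - 2*vec[j + 2] + 3 <= 9 must hold; in canonical form it is s <= 2*vec[j + 2] + 6.
Before j := 3*s: s <= 2*vec[3*s + 2] + 6
Before s := 3*s + 7: 3*s <= 2*vec[9*s + 23] - 1
Before j := 3*j - s + 1: 3*s <= 2*vec[9*s + 23] - 1
Answer: WP = 3*s <= 2*vec[9*s + 23] - 1
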